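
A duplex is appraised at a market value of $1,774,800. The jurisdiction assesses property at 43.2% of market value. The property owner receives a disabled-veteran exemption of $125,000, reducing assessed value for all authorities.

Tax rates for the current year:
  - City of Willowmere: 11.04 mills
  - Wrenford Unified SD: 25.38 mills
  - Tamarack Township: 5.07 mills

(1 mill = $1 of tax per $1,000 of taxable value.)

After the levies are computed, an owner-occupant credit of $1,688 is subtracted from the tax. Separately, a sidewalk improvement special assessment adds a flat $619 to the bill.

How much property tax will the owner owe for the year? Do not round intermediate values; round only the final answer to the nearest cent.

$25,555.70

Assessed value = $1,774,800 × 0.432 = $766,713.6
Taxable value = $766,713.6 − $125,000 = $641,713.6
City of Willowmere: $641,713.6 × 0.01104 = $7,084.518144
Wrenford Unified SD: $641,713.6 × 0.02538 = $16,286.691168
Tamarack Township: $641,713.6 × 0.00507 = $3,253.487952
Levies subtotal = $26,624.697264
After credit = $26,624.697264 − $1,688 = $24,936.697264
Total = $24,936.697264 + $619 = $25,555.697264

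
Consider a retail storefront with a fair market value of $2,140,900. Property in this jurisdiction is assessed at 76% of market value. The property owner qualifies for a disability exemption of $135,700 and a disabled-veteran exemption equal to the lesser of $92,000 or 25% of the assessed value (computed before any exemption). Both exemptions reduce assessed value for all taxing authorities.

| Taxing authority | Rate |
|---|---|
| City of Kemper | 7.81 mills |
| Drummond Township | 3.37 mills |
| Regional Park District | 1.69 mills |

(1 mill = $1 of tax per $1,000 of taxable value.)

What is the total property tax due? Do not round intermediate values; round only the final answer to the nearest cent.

Assessed value = $2,140,900 × 0.76 = $1,627,084
Disabled-veteran exemption = min($92,000, 25% × $1,627,084) = min($92,000, $406,771) = $92,000 (dollar cap binds)
Taxable value = $1,627,084 − $135,700 − $92,000 = $1,399,384
City of Kemper: $1,399,384 × 0.00781 = $10,929.18904
Drummond Township: $1,399,384 × 0.00337 = $4,715.92408
Regional Park District: $1,399,384 × 0.00169 = $2,364.95896
Total = $18,010.07208

$18,010.07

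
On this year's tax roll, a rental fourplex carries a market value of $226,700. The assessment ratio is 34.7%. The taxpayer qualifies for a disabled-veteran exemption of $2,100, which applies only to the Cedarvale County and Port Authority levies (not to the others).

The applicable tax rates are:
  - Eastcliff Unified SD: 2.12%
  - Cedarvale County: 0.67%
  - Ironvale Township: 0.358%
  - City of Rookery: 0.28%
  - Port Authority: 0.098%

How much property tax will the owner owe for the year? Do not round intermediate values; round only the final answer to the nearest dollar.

Assessed value = $226,700 × 0.347 = $78,664.9
Eastcliff Unified SD: $78,664.9 × 0.0212 = $1,667.69588
Cedarvale County: ($78,664.9 − $2,100) × 0.0067 = $76,564.9 × 0.0067 = $512.98483
Ironvale Township: $78,664.9 × 0.00358 = $281.620342
City of Rookery: $78,664.9 × 0.0028 = $220.26172
Port Authority: ($78,664.9 − $2,100) × 0.00098 = $76,564.9 × 0.00098 = $75.033602
Total = $2,757.596374

$2,758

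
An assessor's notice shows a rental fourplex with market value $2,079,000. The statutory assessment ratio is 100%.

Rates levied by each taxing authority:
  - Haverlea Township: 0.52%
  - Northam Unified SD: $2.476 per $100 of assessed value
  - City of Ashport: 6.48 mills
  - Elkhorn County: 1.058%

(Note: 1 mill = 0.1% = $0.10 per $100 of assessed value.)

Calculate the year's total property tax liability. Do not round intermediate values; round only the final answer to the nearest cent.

Assessed value = $2,079,000 × 1 = $2,079,000
Haverlea Township: $2,079,000 × 0.0052 = $10,810.8
Northam Unified SD: $2,079,000 × 0.02476 = $51,476.04
City of Ashport: $2,079,000 × 0.00648 = $13,471.92
Elkhorn County: $2,079,000 × 0.01058 = $21,995.82
Total = $97,754.58

$97,754.58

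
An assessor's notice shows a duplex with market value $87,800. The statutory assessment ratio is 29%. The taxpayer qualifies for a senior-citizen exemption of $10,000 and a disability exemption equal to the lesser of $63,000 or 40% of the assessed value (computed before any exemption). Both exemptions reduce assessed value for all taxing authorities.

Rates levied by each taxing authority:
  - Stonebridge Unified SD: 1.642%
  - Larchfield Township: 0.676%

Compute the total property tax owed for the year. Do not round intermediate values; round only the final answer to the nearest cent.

$122.33

Assessed value = $87,800 × 0.29 = $25,462
Disability exemption = min($63,000, 40% × $25,462) = min($63,000, $10,184.8) = $10,184.8 (percentage binds)
Taxable value = $25,462 − $10,000 − $10,184.8 = $5,277.2
Stonebridge Unified SD: $5,277.2 × 0.01642 = $86.651624
Larchfield Township: $5,277.2 × 0.00676 = $35.673872
Total = $122.325496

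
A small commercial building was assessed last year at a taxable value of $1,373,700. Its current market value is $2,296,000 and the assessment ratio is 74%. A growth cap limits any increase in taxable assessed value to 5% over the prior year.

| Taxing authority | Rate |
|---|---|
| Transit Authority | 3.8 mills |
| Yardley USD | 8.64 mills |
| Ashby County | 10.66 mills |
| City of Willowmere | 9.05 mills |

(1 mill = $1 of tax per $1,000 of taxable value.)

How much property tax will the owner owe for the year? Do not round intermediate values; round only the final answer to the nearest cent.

$46,372.68

Uncapped assessed value = $2,296,000 × 0.74 = $1,699,040
Cap limit = $1,373,700 × 1.05 = $1,442,385
Taxable assessed value = min($1,699,040, $1,442,385) = $1,442,385 (cap binds)
Transit Authority: $1,442,385 × 0.0038 = $5,481.063
Yardley USD: $1,442,385 × 0.00864 = $12,462.2064
Ashby County: $1,442,385 × 0.01066 = $15,375.8241
City of Willowmere: $1,442,385 × 0.00905 = $13,053.58425
Total = $46,372.67775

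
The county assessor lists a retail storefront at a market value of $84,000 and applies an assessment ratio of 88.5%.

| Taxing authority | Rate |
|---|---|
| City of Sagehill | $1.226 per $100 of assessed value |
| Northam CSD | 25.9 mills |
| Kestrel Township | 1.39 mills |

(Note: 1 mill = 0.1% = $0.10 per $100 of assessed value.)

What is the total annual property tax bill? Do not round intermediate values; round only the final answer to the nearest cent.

Assessed value = $84,000 × 0.885 = $74,340
City of Sagehill: $74,340 × 0.01226 = $911.4084
Northam CSD: $74,340 × 0.0259 = $1,925.406
Kestrel Township: $74,340 × 0.00139 = $103.3326
Total = $2,940.147

$2,940.15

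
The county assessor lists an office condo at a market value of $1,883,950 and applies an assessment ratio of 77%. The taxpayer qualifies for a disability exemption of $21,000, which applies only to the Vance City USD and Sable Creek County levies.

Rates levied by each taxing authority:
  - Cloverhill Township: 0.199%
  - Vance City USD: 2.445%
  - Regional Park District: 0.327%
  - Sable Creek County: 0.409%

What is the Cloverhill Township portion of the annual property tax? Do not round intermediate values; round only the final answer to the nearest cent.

Assessed value = $1,883,950 × 0.77 = $1,450,641.5
Cloverhill Township taxable value = $1,450,641.5 (exemption does not apply)
Cloverhill Township levy = $1,450,641.5 × 0.00199 = $2,886.776585

$2,886.78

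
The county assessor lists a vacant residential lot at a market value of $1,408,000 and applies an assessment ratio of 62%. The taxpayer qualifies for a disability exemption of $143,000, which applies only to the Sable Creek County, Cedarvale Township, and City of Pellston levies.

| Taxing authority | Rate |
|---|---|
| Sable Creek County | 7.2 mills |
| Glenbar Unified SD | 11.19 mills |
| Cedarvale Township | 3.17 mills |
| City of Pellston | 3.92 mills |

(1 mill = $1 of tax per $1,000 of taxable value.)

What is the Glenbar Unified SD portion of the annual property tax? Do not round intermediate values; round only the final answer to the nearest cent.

Assessed value = $1,408,000 × 0.62 = $872,960
Glenbar Unified SD taxable value = $872,960 (exemption does not apply)
Glenbar Unified SD levy = $872,960 × 0.01119 = $9,768.4224

$9,768.42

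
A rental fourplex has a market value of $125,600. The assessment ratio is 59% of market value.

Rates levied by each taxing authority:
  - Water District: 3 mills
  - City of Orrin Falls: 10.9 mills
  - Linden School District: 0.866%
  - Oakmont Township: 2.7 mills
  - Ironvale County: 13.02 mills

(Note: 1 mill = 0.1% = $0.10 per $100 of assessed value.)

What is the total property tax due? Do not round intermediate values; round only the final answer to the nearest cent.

Assessed value = $125,600 × 0.59 = $74,104
Water District: $74,104 × 0.003 = $222.312
City of Orrin Falls: $74,104 × 0.0109 = $807.7336
Linden School District: $74,104 × 0.00866 = $641.74064
Oakmont Township: $74,104 × 0.0027 = $200.0808
Ironvale County: $74,104 × 0.01302 = $964.83408
Total = $2,836.70112

$2,836.70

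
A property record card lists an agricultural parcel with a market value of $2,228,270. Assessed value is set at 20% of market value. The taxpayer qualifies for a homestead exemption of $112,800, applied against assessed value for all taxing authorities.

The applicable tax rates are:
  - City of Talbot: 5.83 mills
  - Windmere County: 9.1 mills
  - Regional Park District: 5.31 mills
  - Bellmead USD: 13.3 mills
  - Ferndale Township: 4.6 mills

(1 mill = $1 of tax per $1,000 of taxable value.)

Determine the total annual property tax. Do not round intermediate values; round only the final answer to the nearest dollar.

Assessed value = $2,228,270 × 0.2 = $445,654
Taxable value = $445,654 − $112,800 = $332,854
City of Talbot: $332,854 × 0.00583 = $1,940.53882
Windmere County: $332,854 × 0.0091 = $3,028.9714
Regional Park District: $332,854 × 0.00531 = $1,767.45474
Bellmead USD: $332,854 × 0.0133 = $4,426.9582
Ferndale Township: $332,854 × 0.0046 = $1,531.1284
Total = $1,940.53882 + $3,028.9714 + $1,767.45474 + $4,426.9582 + $1,531.1284 = $12,695.05156

$12,695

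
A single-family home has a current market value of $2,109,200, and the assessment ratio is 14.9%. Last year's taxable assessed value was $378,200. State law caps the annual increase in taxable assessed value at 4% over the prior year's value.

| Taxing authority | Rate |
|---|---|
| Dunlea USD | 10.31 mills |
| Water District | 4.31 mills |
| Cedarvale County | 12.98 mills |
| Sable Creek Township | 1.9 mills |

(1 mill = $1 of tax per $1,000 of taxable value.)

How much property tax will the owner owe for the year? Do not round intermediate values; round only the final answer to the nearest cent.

Uncapped assessed value = $2,109,200 × 0.149 = $314,270.8
Cap limit = $378,200 × 1.04 = $393,328
Taxable assessed value = min($314,270.8, $393,328) = $314,270.8 (cap does not bind)
Dunlea USD: $314,270.8 × 0.01031 = $3,240.131948
Water District: $314,270.8 × 0.00431 = $1,354.507148
Cedarvale County: $314,270.8 × 0.01298 = $4,079.234984
Sable Creek Township: $314,270.8 × 0.0019 = $597.11452
Total = $9,270.9886

$9,270.99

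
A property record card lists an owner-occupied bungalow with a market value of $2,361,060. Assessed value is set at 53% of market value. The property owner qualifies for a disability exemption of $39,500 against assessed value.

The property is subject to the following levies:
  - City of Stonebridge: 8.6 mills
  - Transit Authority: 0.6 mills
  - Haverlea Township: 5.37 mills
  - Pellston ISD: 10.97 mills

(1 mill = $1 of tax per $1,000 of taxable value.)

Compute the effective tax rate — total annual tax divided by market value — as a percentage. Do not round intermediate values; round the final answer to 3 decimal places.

Assessed value = $2,361,060 × 0.53 = $1,251,361.8
Taxable value = $1,251,361.8 − $39,500 = $1,211,861.8
City of Stonebridge: $1,211,861.8 × 0.0086 = $10,422.01148
Transit Authority: $1,211,861.8 × 0.0006 = $727.11708
Haverlea Township: $1,211,861.8 × 0.00537 = $6,507.697866
Pellston ISD: $1,211,861.8 × 0.01097 = $13,294.123946
Total tax = $30,950.950372
Effective rate = $30,950.950372 ÷ $2,361,060 = 1.311% of market value

1.311%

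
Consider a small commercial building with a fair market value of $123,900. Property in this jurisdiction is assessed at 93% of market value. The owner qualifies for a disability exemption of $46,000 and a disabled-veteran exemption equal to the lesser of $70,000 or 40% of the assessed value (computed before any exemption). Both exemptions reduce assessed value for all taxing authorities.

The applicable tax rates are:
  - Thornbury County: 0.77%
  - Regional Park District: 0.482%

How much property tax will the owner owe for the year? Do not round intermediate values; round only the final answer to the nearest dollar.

Assessed value = $123,900 × 0.93 = $115,227
Disabled-veteran exemption = min($70,000, 40% × $115,227) = min($70,000, $46,090.8) = $46,090.8 (percentage binds)
Taxable value = $115,227 − $46,000 − $46,090.8 = $23,136.2
Thornbury County: $23,136.2 × 0.0077 = $178.14874
Regional Park District: $23,136.2 × 0.00482 = $111.516484
Total = $289.665224

$290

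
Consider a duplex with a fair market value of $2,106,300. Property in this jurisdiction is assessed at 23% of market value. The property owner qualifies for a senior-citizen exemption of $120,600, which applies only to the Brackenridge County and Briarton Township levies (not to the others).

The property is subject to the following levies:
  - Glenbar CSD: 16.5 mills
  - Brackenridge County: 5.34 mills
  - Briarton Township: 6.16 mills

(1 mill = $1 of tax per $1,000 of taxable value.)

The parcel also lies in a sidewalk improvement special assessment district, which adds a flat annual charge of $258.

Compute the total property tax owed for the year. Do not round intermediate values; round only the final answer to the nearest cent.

$12,435.67

Assessed value = $2,106,300 × 0.23 = $484,449
Glenbar CSD: $484,449 × 0.0165 = $7,993.4085
Brackenridge County: ($484,449 − $120,600) × 0.00534 = $363,849 × 0.00534 = $1,942.95366
Briarton Township: ($484,449 − $120,600) × 0.00616 = $363,849 × 0.00616 = $2,241.30984
Levies subtotal = $12,177.672
Total = $12,177.672 + $258 = $12,435.672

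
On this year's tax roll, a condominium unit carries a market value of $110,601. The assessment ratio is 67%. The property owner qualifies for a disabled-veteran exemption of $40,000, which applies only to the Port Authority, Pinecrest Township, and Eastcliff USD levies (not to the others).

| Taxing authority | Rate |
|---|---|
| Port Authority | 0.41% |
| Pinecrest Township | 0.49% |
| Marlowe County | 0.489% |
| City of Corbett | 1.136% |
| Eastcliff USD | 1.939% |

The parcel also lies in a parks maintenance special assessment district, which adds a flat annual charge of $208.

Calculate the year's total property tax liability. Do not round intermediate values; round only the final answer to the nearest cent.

$2,380.34

Assessed value = $110,601 × 0.67 = $74,102.67
Port Authority: ($74,102.67 − $40,000) × 0.0041 = $34,102.67 × 0.0041 = $139.820947
Pinecrest Township: ($74,102.67 − $40,000) × 0.0049 = $34,102.67 × 0.0049 = $167.103083
Marlowe County: $74,102.67 × 0.00489 = $362.3620563
City of Corbett: $74,102.67 × 0.01136 = $841.8063312
Eastcliff USD: ($74,102.67 − $40,000) × 0.01939 = $34,102.67 × 0.01939 = $661.2507713
Levies subtotal = $2,172.3431888
Total = $2,172.3431888 + $208 = $2,380.3431888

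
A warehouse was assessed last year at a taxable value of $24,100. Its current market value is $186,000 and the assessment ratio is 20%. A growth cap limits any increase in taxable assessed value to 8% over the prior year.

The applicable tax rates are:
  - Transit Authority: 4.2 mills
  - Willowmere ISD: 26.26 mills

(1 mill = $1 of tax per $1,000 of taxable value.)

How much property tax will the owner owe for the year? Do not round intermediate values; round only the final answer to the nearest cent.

Uncapped assessed value = $186,000 × 0.2 = $37,200
Cap limit = $24,100 × 1.08 = $26,028
Taxable assessed value = min($37,200, $26,028) = $26,028 (cap binds)
Transit Authority: $26,028 × 0.0042 = $109.3176
Willowmere ISD: $26,028 × 0.02626 = $683.49528
Total = $792.81288

$792.81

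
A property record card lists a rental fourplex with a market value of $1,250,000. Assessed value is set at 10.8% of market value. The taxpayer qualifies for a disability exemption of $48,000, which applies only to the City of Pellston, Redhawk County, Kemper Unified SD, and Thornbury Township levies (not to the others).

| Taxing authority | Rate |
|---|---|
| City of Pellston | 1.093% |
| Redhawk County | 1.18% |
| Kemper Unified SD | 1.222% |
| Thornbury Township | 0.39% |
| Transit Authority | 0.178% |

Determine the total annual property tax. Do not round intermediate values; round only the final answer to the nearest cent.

Assessed value = $1,250,000 × 0.108 = $135,000
City of Pellston: ($135,000 − $48,000) × 0.01093 = $87,000 × 0.01093 = $950.91
Redhawk County: ($135,000 − $48,000) × 0.0118 = $87,000 × 0.0118 = $1,026.6
Kemper Unified SD: ($135,000 − $48,000) × 0.01222 = $87,000 × 0.01222 = $1,063.14
Thornbury Township: ($135,000 − $48,000) × 0.0039 = $87,000 × 0.0039 = $339.3
Transit Authority: $135,000 × 0.00178 = $240.3
Total = $3,620.25

$3,620.25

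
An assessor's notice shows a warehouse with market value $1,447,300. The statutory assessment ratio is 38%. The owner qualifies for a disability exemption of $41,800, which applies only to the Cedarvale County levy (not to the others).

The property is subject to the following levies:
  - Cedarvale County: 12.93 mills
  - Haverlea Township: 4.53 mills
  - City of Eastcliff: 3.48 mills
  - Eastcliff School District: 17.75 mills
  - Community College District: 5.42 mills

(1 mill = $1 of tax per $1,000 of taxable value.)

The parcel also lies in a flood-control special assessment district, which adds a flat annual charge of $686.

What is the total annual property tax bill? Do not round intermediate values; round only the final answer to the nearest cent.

Assessed value = $1,447,300 × 0.38 = $549,974
Cedarvale County: ($549,974 − $41,800) × 0.01293 = $508,174 × 0.01293 = $6,570.68982
Haverlea Township: $549,974 × 0.00453 = $2,491.38222
City of Eastcliff: $549,974 × 0.00348 = $1,913.90952
Eastcliff School District: $549,974 × 0.01775 = $9,762.0385
Community College District: $549,974 × 0.00542 = $2,980.85908
Levies subtotal = $23,718.87914
Total = $23,718.87914 + $686 = $24,404.87914

$24,404.88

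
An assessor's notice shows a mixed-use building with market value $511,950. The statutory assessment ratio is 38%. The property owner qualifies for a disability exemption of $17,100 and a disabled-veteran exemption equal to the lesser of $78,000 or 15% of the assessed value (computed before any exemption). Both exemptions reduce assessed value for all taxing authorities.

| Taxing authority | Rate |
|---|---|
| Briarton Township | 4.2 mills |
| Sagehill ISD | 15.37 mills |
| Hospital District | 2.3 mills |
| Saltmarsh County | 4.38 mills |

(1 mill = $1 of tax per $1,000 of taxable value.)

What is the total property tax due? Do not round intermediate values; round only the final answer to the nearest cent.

Assessed value = $511,950 × 0.38 = $194,541
Disabled-veteran exemption = min($78,000, 15% × $194,541) = min($78,000, $29,181.15) = $29,181.15 (percentage binds)
Taxable value = $194,541 − $17,100 − $29,181.15 = $148,259.85
Briarton Township: $148,259.85 × 0.0042 = $622.69137
Sagehill ISD: $148,259.85 × 0.01537 = $2,278.7538945
Hospital District: $148,259.85 × 0.0023 = $340.997655
Saltmarsh County: $148,259.85 × 0.00438 = $649.378143
Total = $3,891.8210625

$3,891.82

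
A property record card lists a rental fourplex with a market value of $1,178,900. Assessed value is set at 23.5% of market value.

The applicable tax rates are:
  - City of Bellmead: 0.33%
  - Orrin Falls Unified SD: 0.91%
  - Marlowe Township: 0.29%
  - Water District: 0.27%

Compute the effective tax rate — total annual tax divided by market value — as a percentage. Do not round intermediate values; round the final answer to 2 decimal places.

0.42%

Assessed value = $1,178,900 × 0.235 = $277,041.5
City of Bellmead: $277,041.5 × 0.0033 = $914.23695
Orrin Falls Unified SD: $277,041.5 × 0.0091 = $2,521.07765
Marlowe Township: $277,041.5 × 0.0029 = $803.42035
Water District: $277,041.5 × 0.0027 = $748.01205
Total tax = $4,986.747
Effective rate = $4,986.747 ÷ $1,178,900 = 0.42% of market value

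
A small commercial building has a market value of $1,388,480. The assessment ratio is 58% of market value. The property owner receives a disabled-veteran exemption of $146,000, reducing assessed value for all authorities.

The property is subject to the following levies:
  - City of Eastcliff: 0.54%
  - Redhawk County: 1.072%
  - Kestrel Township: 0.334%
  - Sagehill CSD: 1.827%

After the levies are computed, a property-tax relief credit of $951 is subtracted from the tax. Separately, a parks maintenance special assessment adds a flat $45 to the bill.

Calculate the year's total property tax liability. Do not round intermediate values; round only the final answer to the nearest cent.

Assessed value = $1,388,480 × 0.58 = $805,318.4
Taxable value = $805,318.4 − $146,000 = $659,318.4
City of Eastcliff: $659,318.4 × 0.0054 = $3,560.31936
Redhawk County: $659,318.4 × 0.01072 = $7,067.893248
Kestrel Township: $659,318.4 × 0.00334 = $2,202.123456
Sagehill CSD: $659,318.4 × 0.01827 = $12,045.747168
Levies subtotal = $24,876.083232
After credit = $24,876.083232 − $951 = $23,925.083232
Total = $23,925.083232 + $45 = $23,970.083232

$23,970.08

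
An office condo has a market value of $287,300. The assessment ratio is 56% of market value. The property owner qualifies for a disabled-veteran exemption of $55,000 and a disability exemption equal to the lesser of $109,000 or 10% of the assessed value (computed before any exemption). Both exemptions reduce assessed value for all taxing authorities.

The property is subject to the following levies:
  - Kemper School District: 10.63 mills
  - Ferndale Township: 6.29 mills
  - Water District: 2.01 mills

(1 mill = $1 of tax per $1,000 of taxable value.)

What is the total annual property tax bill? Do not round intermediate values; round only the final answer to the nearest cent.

Assessed value = $287,300 × 0.56 = $160,888
Disability exemption = min($109,000, 10% × $160,888) = min($109,000, $16,088.8) = $16,088.8 (percentage binds)
Taxable value = $160,888 − $55,000 − $16,088.8 = $89,799.2
Kemper School District: $89,799.2 × 0.01063 = $954.565496
Ferndale Township: $89,799.2 × 0.00629 = $564.836968
Water District: $89,799.2 × 0.00201 = $180.496392
Total = $1,699.898856

$1,699.90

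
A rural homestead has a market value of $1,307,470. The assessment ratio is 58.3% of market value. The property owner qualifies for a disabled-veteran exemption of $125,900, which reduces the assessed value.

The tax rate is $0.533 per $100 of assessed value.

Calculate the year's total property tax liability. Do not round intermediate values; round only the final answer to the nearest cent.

$3,391.77

Assessed value = $1,307,470 × 0.583 = $762,255.01
Taxable value = $762,255.01 − $125,900 = $636,355.01
Tax = $636,355.01 × 0.00533 = $3,391.7722033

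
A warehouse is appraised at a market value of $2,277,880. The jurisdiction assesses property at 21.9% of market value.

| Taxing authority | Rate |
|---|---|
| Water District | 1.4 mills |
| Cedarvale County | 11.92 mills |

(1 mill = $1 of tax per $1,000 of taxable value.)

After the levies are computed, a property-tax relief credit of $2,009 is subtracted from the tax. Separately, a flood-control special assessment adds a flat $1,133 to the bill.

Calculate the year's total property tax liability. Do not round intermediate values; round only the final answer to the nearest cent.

$5,768.76

Assessed value = $2,277,880 × 0.219 = $498,855.72
Water District: $498,855.72 × 0.0014 = $698.398008
Cedarvale County: $498,855.72 × 0.01192 = $5,946.3601824
Levies subtotal = $6,644.7581904
After credit = $6,644.7581904 − $2,009 = $4,635.7581904
Total = $4,635.7581904 + $1,133 = $5,768.7581904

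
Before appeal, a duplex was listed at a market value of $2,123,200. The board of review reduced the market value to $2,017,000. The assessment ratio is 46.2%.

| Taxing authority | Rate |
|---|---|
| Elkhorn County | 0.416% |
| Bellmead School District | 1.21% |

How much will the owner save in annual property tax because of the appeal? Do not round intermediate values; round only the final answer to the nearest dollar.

$798

Old assessed value = $2,123,200 × 0.462 = $980,918.4
New assessed value = $2,017,000 × 0.462 = $931,854
Combined rate = 0.00416 + 0.0121 = 0.01626
Old tax = $980,918.4 × 0.01626 = $15,949.733184
New tax = $931,854 × 0.01626 = $15,151.94604
Reduction = $15,949.733184 − $15,151.94604 = $797.787144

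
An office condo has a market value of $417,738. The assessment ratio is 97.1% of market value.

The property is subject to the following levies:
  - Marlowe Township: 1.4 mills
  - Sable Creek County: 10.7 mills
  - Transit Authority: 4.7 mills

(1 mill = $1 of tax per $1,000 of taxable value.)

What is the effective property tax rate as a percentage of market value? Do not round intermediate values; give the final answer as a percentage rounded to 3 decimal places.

1.631%

Assessed value = $417,738 × 0.971 = $405,623.598
Marlowe Township: $405,623.598 × 0.0014 = $567.8730372
Sable Creek County: $405,623.598 × 0.0107 = $4,340.1724986
Transit Authority: $405,623.598 × 0.0047 = $1,906.4309106
Total tax = $6,814.4764464
Effective rate = $6,814.4764464 ÷ $417,738 = 1.631% of market value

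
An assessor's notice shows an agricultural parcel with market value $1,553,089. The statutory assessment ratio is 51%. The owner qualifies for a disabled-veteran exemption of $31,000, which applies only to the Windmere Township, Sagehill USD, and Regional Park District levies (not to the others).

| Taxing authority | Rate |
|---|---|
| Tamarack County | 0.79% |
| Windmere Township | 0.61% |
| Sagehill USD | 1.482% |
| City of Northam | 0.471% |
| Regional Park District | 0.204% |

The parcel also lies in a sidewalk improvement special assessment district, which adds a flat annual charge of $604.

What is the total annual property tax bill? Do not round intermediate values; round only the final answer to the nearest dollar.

$28,066

Assessed value = $1,553,089 × 0.51 = $792,075.39
Tamarack County: $792,075.39 × 0.0079 = $6,257.395581
Windmere Township: ($792,075.39 − $31,000) × 0.0061 = $761,075.39 × 0.0061 = $4,642.559879
Sagehill USD: ($792,075.39 − $31,000) × 0.01482 = $761,075.39 × 0.01482 = $11,279.1372798
City of Northam: $792,075.39 × 0.00471 = $3,730.6750869
Regional Park District: ($792,075.39 − $31,000) × 0.00204 = $761,075.39 × 0.00204 = $1,552.5937956
Levies subtotal = $27,462.3616223
Total = $27,462.3616223 + $604 = $28,066.3616223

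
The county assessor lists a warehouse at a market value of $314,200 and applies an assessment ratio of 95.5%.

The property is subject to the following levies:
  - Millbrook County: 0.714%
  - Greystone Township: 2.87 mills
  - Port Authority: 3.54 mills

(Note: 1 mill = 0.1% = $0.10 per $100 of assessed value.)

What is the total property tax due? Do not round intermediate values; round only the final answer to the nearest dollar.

$4,066

Assessed value = $314,200 × 0.955 = $300,061
Millbrook County: $300,061 × 0.00714 = $2,142.43554
Greystone Township: $300,061 × 0.00287 = $861.17507
Port Authority: $300,061 × 0.00354 = $1,062.21594
Total = $4,065.82655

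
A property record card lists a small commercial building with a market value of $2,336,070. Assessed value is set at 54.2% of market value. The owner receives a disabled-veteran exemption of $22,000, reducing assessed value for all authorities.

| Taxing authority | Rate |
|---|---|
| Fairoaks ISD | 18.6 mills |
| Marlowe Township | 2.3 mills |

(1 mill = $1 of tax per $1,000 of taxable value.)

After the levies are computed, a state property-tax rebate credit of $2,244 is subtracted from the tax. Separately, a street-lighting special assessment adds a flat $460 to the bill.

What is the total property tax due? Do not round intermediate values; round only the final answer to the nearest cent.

$24,218.73

Assessed value = $2,336,070 × 0.542 = $1,266,149.94
Taxable value = $1,266,149.94 − $22,000 = $1,244,149.94
Fairoaks ISD: $1,244,149.94 × 0.0186 = $23,141.188884
Marlowe Township: $1,244,149.94 × 0.0023 = $2,861.544862
Levies subtotal = $26,002.733746
After credit = $26,002.733746 − $2,244 = $23,758.733746
Total = $23,758.733746 + $460 = $24,218.733746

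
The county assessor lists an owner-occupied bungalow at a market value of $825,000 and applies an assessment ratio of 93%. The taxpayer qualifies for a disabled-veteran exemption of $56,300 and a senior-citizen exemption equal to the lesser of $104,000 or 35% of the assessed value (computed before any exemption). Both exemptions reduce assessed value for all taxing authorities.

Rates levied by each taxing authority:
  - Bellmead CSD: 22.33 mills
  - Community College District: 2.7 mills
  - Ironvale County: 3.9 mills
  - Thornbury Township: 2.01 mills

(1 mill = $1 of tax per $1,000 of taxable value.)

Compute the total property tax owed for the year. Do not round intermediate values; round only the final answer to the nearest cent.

$18,779.03

Assessed value = $825,000 × 0.93 = $767,250
Senior-citizen exemption = min($104,000, 35% × $767,250) = min($104,000, $268,537.5) = $104,000 (dollar cap binds)
Taxable value = $767,250 − $56,300 − $104,000 = $606,950
Bellmead CSD: $606,950 × 0.02233 = $13,553.1935
Community College District: $606,950 × 0.0027 = $1,638.765
Ironvale County: $606,950 × 0.0039 = $2,367.105
Thornbury Township: $606,950 × 0.00201 = $1,219.9695
Total = $18,779.033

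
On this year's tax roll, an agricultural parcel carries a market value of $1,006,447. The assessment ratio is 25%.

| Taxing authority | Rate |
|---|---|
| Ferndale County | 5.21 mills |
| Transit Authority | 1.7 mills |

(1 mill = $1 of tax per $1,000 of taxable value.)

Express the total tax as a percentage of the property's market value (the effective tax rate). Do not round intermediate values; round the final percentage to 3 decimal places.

0.173%

Assessed value = $1,006,447 × 0.25 = $251,611.75
Ferndale County: $251,611.75 × 0.00521 = $1,310.8972175
Transit Authority: $251,611.75 × 0.0017 = $427.739975
Total tax = $1,738.6371925
Effective rate = $1,738.6371925 ÷ $1,006,447 = 0.173% of market value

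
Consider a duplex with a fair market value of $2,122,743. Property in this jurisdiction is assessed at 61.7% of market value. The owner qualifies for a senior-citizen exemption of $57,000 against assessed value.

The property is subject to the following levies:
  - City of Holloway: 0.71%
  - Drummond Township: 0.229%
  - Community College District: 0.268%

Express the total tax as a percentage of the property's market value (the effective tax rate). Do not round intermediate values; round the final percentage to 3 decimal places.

Assessed value = $2,122,743 × 0.617 = $1,309,732.431
Taxable value = $1,309,732.431 − $57,000 = $1,252,732.431
City of Holloway: $1,252,732.431 × 0.0071 = $8,894.4002601
Drummond Township: $1,252,732.431 × 0.00229 = $2,868.75726699
Community College District: $1,252,732.431 × 0.00268 = $3,357.32291508
Total tax = $15,120.48044217
Effective rate = $15,120.48044217 ÷ $2,122,743 = 0.712% of market value

0.712%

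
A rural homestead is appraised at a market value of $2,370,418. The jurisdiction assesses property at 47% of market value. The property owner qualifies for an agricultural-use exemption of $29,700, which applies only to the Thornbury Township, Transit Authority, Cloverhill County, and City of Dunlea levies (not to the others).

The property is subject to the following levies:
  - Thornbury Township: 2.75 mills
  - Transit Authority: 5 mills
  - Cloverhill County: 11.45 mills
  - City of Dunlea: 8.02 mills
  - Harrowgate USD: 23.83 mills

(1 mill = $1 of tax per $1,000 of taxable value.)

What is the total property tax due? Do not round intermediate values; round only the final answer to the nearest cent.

$56,066.19

Assessed value = $2,370,418 × 0.47 = $1,114,096.46
Thornbury Township: ($1,114,096.46 − $29,700) × 0.00275 = $1,084,396.46 × 0.00275 = $2,982.090265
Transit Authority: ($1,114,096.46 − $29,700) × 0.005 = $1,084,396.46 × 0.005 = $5,421.9823
Cloverhill County: ($1,114,096.46 − $29,700) × 0.01145 = $1,084,396.46 × 0.01145 = $12,416.339467
City of Dunlea: ($1,114,096.46 − $29,700) × 0.00802 = $1,084,396.46 × 0.00802 = $8,696.8596092
Harrowgate USD: $1,114,096.46 × 0.02383 = $26,548.9186418
Total = $56,066.190283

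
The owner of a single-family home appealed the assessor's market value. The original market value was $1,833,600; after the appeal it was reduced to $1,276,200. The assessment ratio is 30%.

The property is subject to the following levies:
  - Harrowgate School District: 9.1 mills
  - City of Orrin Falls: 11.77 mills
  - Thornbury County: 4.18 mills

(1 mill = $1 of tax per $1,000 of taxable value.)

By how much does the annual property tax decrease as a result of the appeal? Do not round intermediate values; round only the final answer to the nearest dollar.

$4,189

Old assessed value = $1,833,600 × 0.3 = $550,080
New assessed value = $1,276,200 × 0.3 = $382,860
Combined rate = 0.0091 + 0.01177 + 0.00418 = 0.02505
Old tax = $550,080 × 0.02505 = $13,779.504
New tax = $382,860 × 0.02505 = $9,590.643
Reduction = $13,779.504 − $9,590.643 = $4,188.861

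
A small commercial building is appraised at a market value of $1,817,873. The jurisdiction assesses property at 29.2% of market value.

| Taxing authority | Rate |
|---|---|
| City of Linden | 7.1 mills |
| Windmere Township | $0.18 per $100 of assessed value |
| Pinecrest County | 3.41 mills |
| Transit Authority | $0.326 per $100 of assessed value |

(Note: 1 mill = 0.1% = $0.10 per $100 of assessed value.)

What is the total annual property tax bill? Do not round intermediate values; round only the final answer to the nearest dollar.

$8,265

Assessed value = $1,817,873 × 0.292 = $530,818.916
City of Linden: $530,818.916 × 0.0071 = $3,768.8143036
Windmere Township: $530,818.916 × 0.0018 = $955.4740488
Pinecrest County: $530,818.916 × 0.00341 = $1,810.09250356
Transit Authority: $530,818.916 × 0.00326 = $1,730.46966616
Total = $8,264.85052212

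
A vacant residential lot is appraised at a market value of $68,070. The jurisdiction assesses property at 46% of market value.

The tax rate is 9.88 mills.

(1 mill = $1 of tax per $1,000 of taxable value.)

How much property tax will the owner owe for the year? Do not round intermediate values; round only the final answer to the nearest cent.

$309.36

Assessed value = $68,070 × 0.46 = $31,312.2
Tax = $31,312.2 × 0.00988 = $309.364536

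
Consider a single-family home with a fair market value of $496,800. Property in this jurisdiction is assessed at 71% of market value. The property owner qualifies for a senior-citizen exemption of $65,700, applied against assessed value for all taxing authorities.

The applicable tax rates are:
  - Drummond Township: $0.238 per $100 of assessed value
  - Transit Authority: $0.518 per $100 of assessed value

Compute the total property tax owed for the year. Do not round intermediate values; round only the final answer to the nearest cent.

Assessed value = $496,800 × 0.71 = $352,728
Taxable value = $352,728 − $65,700 = $287,028
Drummond Township: $287,028 × 0.00238 = $683.12664
Transit Authority: $287,028 × 0.00518 = $1,486.80504
Total = $683.12664 + $1,486.80504 = $2,169.93168

$2,169.93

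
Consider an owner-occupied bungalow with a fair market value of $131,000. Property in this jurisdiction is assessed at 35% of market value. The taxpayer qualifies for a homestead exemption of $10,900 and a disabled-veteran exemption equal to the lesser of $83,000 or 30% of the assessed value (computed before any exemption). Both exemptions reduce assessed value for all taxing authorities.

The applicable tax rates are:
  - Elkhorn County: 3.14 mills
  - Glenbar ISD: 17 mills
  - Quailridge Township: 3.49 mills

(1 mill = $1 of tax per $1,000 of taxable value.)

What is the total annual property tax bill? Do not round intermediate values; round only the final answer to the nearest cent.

$500.84

Assessed value = $131,000 × 0.35 = $45,850
Disabled-veteran exemption = min($83,000, 30% × $45,850) = min($83,000, $13,755) = $13,755 (percentage binds)
Taxable value = $45,850 − $10,900 − $13,755 = $21,195
Elkhorn County: $21,195 × 0.00314 = $66.5523
Glenbar ISD: $21,195 × 0.017 = $360.315
Quailridge Township: $21,195 × 0.00349 = $73.97055
Total = $500.83785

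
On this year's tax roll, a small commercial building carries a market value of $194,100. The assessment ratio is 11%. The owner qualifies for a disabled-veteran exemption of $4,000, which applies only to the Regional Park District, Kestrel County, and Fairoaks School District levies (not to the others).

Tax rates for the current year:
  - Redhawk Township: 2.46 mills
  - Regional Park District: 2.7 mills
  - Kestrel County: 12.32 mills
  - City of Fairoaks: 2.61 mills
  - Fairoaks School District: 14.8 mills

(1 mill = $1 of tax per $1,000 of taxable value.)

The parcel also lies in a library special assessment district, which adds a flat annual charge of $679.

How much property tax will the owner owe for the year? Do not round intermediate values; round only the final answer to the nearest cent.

$1,304.66

Assessed value = $194,100 × 0.11 = $21,351
Redhawk Township: $21,351 × 0.00246 = $52.52346
Regional Park District: ($21,351 − $4,000) × 0.0027 = $17,351 × 0.0027 = $46.8477
Kestrel County: ($21,351 − $4,000) × 0.01232 = $17,351 × 0.01232 = $213.76432
City of Fairoaks: $21,351 × 0.00261 = $55.72611
Fairoaks School District: ($21,351 − $4,000) × 0.0148 = $17,351 × 0.0148 = $256.7948
Levies subtotal = $625.65639
Total = $625.65639 + $679 = $1,304.65639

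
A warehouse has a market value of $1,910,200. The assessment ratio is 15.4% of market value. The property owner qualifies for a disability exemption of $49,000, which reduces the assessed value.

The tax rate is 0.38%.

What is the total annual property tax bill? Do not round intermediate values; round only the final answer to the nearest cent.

$931.65

Assessed value = $1,910,200 × 0.154 = $294,170.8
Taxable value = $294,170.8 − $49,000 = $245,170.8
Tax = $245,170.8 × 0.0038 = $931.64904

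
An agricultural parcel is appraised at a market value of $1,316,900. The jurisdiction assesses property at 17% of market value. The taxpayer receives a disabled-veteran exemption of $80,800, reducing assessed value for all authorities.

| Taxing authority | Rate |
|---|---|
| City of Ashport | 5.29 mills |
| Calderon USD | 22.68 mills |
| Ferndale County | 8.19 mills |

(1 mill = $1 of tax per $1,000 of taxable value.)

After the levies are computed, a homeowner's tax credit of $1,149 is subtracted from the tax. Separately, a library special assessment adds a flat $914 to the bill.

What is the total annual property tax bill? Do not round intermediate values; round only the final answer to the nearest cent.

Assessed value = $1,316,900 × 0.17 = $223,873
Taxable value = $223,873 − $80,800 = $143,073
City of Ashport: $143,073 × 0.00529 = $756.85617
Calderon USD: $143,073 × 0.02268 = $3,244.89564
Ferndale County: $143,073 × 0.00819 = $1,171.76787
Levies subtotal = $5,173.51968
After credit = $5,173.51968 − $1,149 = $4,024.51968
Total = $4,024.51968 + $914 = $4,938.51968

$4,938.52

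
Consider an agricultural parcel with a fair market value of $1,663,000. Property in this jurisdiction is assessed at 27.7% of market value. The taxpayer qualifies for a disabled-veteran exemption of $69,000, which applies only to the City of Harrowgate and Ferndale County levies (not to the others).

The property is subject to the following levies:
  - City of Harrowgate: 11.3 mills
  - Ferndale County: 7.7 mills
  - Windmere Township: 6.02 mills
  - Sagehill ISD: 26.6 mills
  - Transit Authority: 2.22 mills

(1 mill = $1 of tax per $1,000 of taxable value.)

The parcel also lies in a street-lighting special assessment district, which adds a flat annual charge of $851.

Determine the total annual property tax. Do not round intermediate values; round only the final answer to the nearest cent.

Assessed value = $1,663,000 × 0.277 = $460,651
City of Harrowgate: ($460,651 − $69,000) × 0.0113 = $391,651 × 0.0113 = $4,425.6563
Ferndale County: ($460,651 − $69,000) × 0.0077 = $391,651 × 0.0077 = $3,015.7127
Windmere Township: $460,651 × 0.00602 = $2,773.11902
Sagehill ISD: $460,651 × 0.0266 = $12,253.3166
Transit Authority: $460,651 × 0.00222 = $1,022.64522
Levies subtotal = $23,490.44984
Total = $23,490.44984 + $851 = $24,341.44984

$24,341.45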